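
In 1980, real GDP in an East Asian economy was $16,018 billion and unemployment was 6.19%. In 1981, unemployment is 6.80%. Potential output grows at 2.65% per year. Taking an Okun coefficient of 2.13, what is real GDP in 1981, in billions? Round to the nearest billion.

$16,234 billion

Δu = 6.8 - 6.19 = 0.61 points.
Okun's law (growth form): g_Y = g_Y* - β × Δu = 2.65 - 2.13 × (0.61) = 2.65 - 1.2993 = 1.3507%.
Real GDP in the next year = 16018 × (1 + 1.3507/100) = 16018 × 1.013507 ≈ 16234 billion.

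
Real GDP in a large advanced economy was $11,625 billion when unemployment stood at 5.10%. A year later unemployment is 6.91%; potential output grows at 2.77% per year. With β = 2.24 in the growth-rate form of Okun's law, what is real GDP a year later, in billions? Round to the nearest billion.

Δu = 6.91 - 5.1 = 1.81 points.
Okun's law (growth form): g_Y = g_Y* - β × Δu = 2.77 - 2.24 × (1.81) = 2.77 - 4.0544 = -1.2844%.
Real GDP in the next year = 11625 × (1 - 1.2844/100) = 11625 × 0.987156 ≈ 11476 billion.

$11,476 billion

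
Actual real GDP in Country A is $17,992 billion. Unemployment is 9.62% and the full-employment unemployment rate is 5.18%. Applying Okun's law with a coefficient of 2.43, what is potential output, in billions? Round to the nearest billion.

$20,168 billion

Unemployment gap = 9.62 - 5.18 = 4.44 points, so output gap = -2.43 × 4.44 = -10.7892%.
Since Y = Y* × (1 + gap/100), Y* = 17992/0.892108 ≈ 20168 billion.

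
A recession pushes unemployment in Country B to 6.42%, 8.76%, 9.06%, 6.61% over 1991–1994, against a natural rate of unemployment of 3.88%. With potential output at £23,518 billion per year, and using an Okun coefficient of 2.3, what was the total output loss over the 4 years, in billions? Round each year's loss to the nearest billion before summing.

Year 1991: gap = -2.3 × (6.42 - 3.88) = -5.842%, loss ≈ 23518 × 5.842/100 ≈ 1374.
Year 1992: gap = -2.3 × (8.76 - 3.88) = -11.224%, loss ≈ 23518 × 11.224/100 ≈ 2640.
Year 1993: gap = -2.3 × (9.06 - 3.88) = -11.914%, loss ≈ 23518 × 11.914/100 ≈ 2802.
Year 1994: gap = -2.3 × (6.61 - 3.88) = -6.279%, loss ≈ 23518 × 6.279/100 ≈ 1477.
Total lost output = 1374 + 2640 + 2802 + 1477 = 8293 billion.

£8,293 billion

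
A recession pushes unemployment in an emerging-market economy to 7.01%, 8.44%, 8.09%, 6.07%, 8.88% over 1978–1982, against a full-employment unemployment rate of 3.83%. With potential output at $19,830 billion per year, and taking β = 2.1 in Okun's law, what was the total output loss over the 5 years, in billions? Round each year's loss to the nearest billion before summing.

$8,054 billion

Year 1978: gap = -2.1 × (7.01 - 3.83) = -6.678%, loss ≈ 19830 × 6.678/100 ≈ 1324.
Year 1979: gap = -2.1 × (8.44 - 3.83) = -9.681%, loss ≈ 19830 × 9.681/100 ≈ 1920.
Year 1980: gap = -2.1 × (8.09 - 3.83) = -8.946%, loss ≈ 19830 × 8.946/100 ≈ 1774.
Year 1981: gap = -2.1 × (6.07 - 3.83) = -4.704%, loss ≈ 19830 × 4.704/100 ≈ 933.
Year 1982: gap = -2.1 × (8.88 - 3.83) = -10.605%, loss ≈ 19830 × 10.605/100 ≈ 2103.
Total lost output = 1324 + 1920 + 1774 + 933 + 2103 = 8054 billion.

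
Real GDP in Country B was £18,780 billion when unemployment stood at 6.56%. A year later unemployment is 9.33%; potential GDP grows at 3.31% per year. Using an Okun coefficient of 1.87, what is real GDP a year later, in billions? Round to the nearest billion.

£18,429 billion

Δu = 9.33 - 6.56 = 2.77 points.
Okun's law (growth form): g_Y = g_Y* - β × Δu = 3.31 - 1.87 × (2.77) = 3.31 - 5.1799 = -1.8699%.
Real GDP in the next year = 18780 × (1 - 1.8699/100) = 18780 × 0.981301 ≈ 18429 billion.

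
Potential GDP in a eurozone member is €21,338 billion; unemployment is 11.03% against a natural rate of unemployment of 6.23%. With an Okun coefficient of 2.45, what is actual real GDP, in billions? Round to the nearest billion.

Unemployment gap = 11.03 - 6.23 = 4.8 points, so the output gap is -2.45 × 4.8 = -11.76%.
Actual GDP = 21338 × (1 - 11.76/100) = 21338 × 0.8824 ≈ 18829 billion.

€18,829 billion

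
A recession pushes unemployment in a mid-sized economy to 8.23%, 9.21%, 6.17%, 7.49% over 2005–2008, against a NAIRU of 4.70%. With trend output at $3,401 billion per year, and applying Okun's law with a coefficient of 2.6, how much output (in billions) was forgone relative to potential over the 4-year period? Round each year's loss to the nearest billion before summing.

Year 2005: gap = -2.6 × (8.23 - 4.7) = -9.178%, loss ≈ 3401 × 9.178/100 ≈ 312.
Year 2006: gap = -2.6 × (9.21 - 4.7) = -11.726%, loss ≈ 3401 × 11.726/100 ≈ 399.
Year 2007: gap = -2.6 × (6.17 - 4.7) = -3.822%, loss ≈ 3401 × 3.822/100 ≈ 130.
Year 2008: gap = -2.6 × (7.49 - 4.7) = -7.254%, loss ≈ 3401 × 7.254/100 ≈ 247.
Total lost output = 312 + 399 + 130 + 247 = 1088 billion.

$1,088 billion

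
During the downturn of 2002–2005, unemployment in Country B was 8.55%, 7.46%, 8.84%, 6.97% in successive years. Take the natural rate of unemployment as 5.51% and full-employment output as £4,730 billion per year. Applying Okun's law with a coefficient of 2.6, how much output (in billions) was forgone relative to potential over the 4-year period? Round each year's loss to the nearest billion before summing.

£1,204 billion

Year 2002: gap = -2.6 × (8.55 - 5.51) = -7.904%, loss ≈ 4730 × 7.904/100 ≈ 374.
Year 2003: gap = -2.6 × (7.46 - 5.51) = -5.07%, loss ≈ 4730 × 5.07/100 ≈ 240.
Year 2004: gap = -2.6 × (8.84 - 5.51) = -8.658%, loss ≈ 4730 × 8.658/100 ≈ 410.
Year 2005: gap = -2.6 × (6.97 - 5.51) = -3.796%, loss ≈ 4730 × 3.796/100 ≈ 180.
Total lost output = 374 + 240 + 410 + 180 = 1204 billion.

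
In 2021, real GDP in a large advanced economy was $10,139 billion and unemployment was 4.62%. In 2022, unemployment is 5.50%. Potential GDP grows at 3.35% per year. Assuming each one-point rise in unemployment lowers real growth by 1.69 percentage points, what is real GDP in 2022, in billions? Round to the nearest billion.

$10,328 billion

Δu = 5.5 - 4.62 = 0.88 points.
Okun's law (growth form): g_Y = g_Y* - β × Δu = 3.35 - 1.69 × (0.88) = 3.35 - 1.4872 = 1.8628%.
Real GDP in the next year = 10139 × (1 + 1.8628/100) = 10139 × 1.018628 ≈ 10328 billion.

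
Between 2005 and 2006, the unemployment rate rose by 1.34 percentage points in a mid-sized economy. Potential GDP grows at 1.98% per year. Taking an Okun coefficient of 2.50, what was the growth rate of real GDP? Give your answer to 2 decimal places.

Growth-rate Okun's law: g_Y = g_Y* - β × Δu.
g_Y = 1.98 - 2.50 × (1.34) = 1.98 - 3.35 = -1.37%, i.e. -1.37% to 2 d.p.

-1.37%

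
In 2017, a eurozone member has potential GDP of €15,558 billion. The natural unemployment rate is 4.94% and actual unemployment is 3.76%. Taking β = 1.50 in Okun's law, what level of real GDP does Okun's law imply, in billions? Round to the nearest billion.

€15,833 billion

Unemployment gap = 3.76 - 4.94 = -1.18 points, so the output gap is -1.5 × (-1.18) = 1.77%.
Actual GDP = 15558 × (1 + 1.77/100) = 15558 × 1.0177 ≈ 15833 billion.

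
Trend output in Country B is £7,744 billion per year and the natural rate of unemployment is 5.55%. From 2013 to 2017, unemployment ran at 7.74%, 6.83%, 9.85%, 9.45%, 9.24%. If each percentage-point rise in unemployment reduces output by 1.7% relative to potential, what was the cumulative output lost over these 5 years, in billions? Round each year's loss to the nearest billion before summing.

£2,022 billion

Year 2013: gap = -1.7 × (7.74 - 5.55) = -3.723%, loss ≈ 7744 × 3.723/100 ≈ 288.
Year 2014: gap = -1.7 × (6.83 - 5.55) = -2.176%, loss ≈ 7744 × 2.176/100 ≈ 169.
Year 2015: gap = -1.7 × (9.85 - 5.55) = -7.31%, loss ≈ 7744 × 7.31/100 ≈ 566.
Year 2016: gap = -1.7 × (9.45 - 5.55) = -6.63%, loss ≈ 7744 × 6.63/100 ≈ 513.
Year 2017: gap = -1.7 × (9.24 - 5.55) = -6.273%, loss ≈ 7744 × 6.273/100 ≈ 486.
Total lost output = 288 + 169 + 566 + 513 + 486 = 2022 billion.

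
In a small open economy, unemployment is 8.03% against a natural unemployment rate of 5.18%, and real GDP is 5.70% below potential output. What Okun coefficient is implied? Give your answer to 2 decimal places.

β ≈ 2.00

Okun's law: output gap = -β × (u - u*).
-5.70 = -β × (8.03 - 5.18) = -β × 2.85, so β = 5.7/2.85 = 2.00.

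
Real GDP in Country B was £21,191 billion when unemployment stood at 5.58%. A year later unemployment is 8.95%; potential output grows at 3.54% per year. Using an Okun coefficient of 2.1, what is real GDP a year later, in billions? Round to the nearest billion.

Δu = 8.95 - 5.58 = 3.37 points.
Okun's law (growth form): g_Y = g_Y* - β × Δu = 3.54 - 2.1 × (3.37) = 3.54 - 7.077 = -3.537%.
Real GDP in the next year = 21191 × (1 - 3.537/100) = 21191 × 0.96463 ≈ 20441 billion.

£20,441 billion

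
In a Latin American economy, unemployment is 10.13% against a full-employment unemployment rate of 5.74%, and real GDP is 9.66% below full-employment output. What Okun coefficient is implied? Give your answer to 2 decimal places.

Okun's law: output gap = -β × (u - u*).
-9.66 = -β × (10.13 - 5.74) = -β × 4.39, so β = 9.66/4.39 = 2.20.

β ≈ 2.20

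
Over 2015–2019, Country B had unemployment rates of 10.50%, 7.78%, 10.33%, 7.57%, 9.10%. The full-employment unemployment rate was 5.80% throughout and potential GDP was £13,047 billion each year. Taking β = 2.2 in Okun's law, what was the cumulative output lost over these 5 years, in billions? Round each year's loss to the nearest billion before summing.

Year 2015: gap = -2.2 × (10.5 - 5.8) = -10.34%, loss ≈ 13047 × 10.34/100 ≈ 1349.
Year 2016: gap = -2.2 × (7.78 - 5.8) = -4.356%, loss ≈ 13047 × 4.356/100 ≈ 568.
Year 2017: gap = -2.2 × (10.33 - 5.8) = -9.966%, loss ≈ 13047 × 9.966/100 ≈ 1300.
Year 2018: gap = -2.2 × (7.57 - 5.8) = -3.894%, loss ≈ 13047 × 3.894/100 ≈ 508.
Year 2019: gap = -2.2 × (9.1 - 5.8) = -7.26%, loss ≈ 13047 × 7.26/100 ≈ 947.
Total lost output = 1349 + 568 + 1300 + 508 + 947 = 4672 billion.

£4,672 billion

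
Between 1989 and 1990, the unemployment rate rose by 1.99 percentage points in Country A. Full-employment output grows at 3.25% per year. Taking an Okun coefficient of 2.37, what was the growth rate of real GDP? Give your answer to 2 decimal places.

Growth-rate Okun's law: g_Y = g_Y* - β × Δu.
g_Y = 3.25 - 2.37 × (1.99) = 3.25 - 4.7163 = -1.4663%, i.e. -1.47% to 2 d.p.

-1.47%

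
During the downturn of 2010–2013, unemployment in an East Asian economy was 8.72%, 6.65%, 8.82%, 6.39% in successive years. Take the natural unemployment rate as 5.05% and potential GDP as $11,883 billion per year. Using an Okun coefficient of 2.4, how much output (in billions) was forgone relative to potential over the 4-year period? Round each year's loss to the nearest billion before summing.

$2,960 billion

Year 2010: gap = -2.4 × (8.72 - 5.05) = -8.808%, loss ≈ 11883 × 8.808/100 ≈ 1047.
Year 2011: gap = -2.4 × (6.65 - 5.05) = -3.84%, loss ≈ 11883 × 3.84/100 ≈ 456.
Year 2012: gap = -2.4 × (8.82 - 5.05) = -9.048%, loss ≈ 11883 × 9.048/100 ≈ 1075.
Year 2013: gap = -2.4 × (6.39 - 5.05) = -3.216%, loss ≈ 11883 × 3.216/100 ≈ 382.
Total lost output = 1047 + 456 + 1075 + 382 = 2960 billion.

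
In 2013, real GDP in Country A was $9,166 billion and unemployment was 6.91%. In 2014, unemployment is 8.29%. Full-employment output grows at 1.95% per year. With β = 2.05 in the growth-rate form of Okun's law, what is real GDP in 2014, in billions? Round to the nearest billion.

$9,085 billion

Δu = 8.29 - 6.91 = 1.38 points.
Okun's law (growth form): g_Y = g_Y* - β × Δu = 1.95 - 2.05 × (1.38) = 1.95 - 2.829 = -0.879%.
Real GDP in the next year = 9166 × (1 - 0.879/100) = 9166 × 0.99121 ≈ 9085 billion.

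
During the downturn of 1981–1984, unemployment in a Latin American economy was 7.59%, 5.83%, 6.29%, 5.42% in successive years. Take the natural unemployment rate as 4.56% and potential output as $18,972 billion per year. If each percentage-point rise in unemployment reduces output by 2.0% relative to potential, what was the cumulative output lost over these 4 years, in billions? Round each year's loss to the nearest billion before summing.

Year 1981: gap = -2.0 × (7.59 - 4.56) = -6.06%, loss ≈ 18972 × 6.06/100 ≈ 1150.
Year 1982: gap = -2.0 × (5.83 - 4.56) = -2.54%, loss ≈ 18972 × 2.54/100 ≈ 482.
Year 1983: gap = -2.0 × (6.29 - 4.56) = -3.46%, loss ≈ 18972 × 3.46/100 ≈ 656.
Year 1984: gap = -2.0 × (5.42 - 4.56) = -1.72%, loss ≈ 18972 × 1.72/100 ≈ 326.
Total lost output = 1150 + 482 + 656 + 326 = 2614 billion.

$2,614 billion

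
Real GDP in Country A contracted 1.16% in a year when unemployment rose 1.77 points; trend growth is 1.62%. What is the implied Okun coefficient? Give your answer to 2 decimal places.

Growth form: g_Y = g_Y* - β × Δu, so β = (g_Y* - g_Y)/Δu.
β = (1.62 + 1.16)/1.77 = 2.78/1.77 = 1.57.

β ≈ 1.57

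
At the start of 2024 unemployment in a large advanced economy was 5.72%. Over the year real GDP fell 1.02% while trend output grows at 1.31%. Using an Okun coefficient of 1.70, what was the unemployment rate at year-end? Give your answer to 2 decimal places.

Growth-rate Okun's law: g_Y = g_Y* - β × Δu, so Δu = (g_Y* - g_Y)/β.
Δu = (1.31 + 1.02)/1.70 = 2.33/1.70 = 1.37 percentage points.
Year-end unemployment = 5.72 + 1.37 = 7.09%.

7.09%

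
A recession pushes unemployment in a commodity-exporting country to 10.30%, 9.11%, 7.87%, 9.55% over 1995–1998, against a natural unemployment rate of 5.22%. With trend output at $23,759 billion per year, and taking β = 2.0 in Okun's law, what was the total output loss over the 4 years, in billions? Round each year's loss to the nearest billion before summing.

$7,579 billion

Year 1995: gap = -2.0 × (10.3 - 5.22) = -10.16%, loss ≈ 23759 × 10.16/100 ≈ 2414.
Year 1996: gap = -2.0 × (9.11 - 5.22) = -7.78%, loss ≈ 23759 × 7.78/100 ≈ 1848.
Year 1997: gap = -2.0 × (7.87 - 5.22) = -5.3%, loss ≈ 23759 × 5.3/100 ≈ 1259.
Year 1998: gap = -2.0 × (9.55 - 5.22) = -8.66%, loss ≈ 23759 × 8.66/100 ≈ 2058.
Total lost output = 2414 + 1848 + 1259 + 2058 = 7579 billion.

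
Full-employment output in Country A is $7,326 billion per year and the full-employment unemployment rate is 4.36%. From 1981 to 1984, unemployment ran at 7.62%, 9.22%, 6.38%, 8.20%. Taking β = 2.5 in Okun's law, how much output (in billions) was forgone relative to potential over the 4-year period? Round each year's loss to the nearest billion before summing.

$2,560 billion

Year 1981: gap = -2.5 × (7.62 - 4.36) = -8.15%, loss ≈ 7326 × 8.15/100 ≈ 597.
Year 1982: gap = -2.5 × (9.22 - 4.36) = -12.15%, loss ≈ 7326 × 12.15/100 ≈ 890.
Year 1983: gap = -2.5 × (6.38 - 4.36) = -5.05%, loss ≈ 7326 × 5.05/100 ≈ 370.
Year 1984: gap = -2.5 × (8.2 - 4.36) = -9.6%, loss ≈ 7326 × 9.6/100 ≈ 703.
Total lost output = 597 + 890 + 370 + 703 = 2560 billion.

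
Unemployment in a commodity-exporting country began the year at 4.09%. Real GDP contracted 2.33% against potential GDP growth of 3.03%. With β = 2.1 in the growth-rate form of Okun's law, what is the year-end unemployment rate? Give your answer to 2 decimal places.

6.64%

Growth-rate Okun's law: g_Y = g_Y* - β × Δu, so Δu = (g_Y* - g_Y)/β.
Δu = (3.03 + 2.33)/2.1 = 5.36/2.1 = 2.55 percentage points.
Year-end unemployment = 4.09 + 2.55 = 6.64%.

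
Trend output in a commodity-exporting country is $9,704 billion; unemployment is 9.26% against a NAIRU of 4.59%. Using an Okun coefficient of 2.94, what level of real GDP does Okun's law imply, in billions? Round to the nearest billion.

$8,372 billion

Unemployment gap = 9.26 - 4.59 = 4.67 points, so the output gap is -2.94 × 4.67 = -13.7298%.
Actual GDP = 9704 × (1 - 13.7298/100) = 9704 × 0.862702 ≈ 8372 billion.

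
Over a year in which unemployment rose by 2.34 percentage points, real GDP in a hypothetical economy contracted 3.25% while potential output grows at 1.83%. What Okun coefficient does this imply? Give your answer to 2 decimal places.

β ≈ 2.17

Growth form: g_Y = g_Y* - β × Δu, so β = (g_Y* - g_Y)/Δu.
β = (1.83 + 3.25)/2.34 = 5.08/2.34 = 2.17.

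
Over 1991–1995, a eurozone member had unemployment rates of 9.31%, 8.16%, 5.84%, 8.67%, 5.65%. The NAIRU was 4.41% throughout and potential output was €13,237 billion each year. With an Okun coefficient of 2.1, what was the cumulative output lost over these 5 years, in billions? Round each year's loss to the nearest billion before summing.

Year 1991: gap = -2.1 × (9.31 - 4.41) = -10.29%, loss ≈ 13237 × 10.29/100 ≈ 1362.
Year 1992: gap = -2.1 × (8.16 - 4.41) = -7.875%, loss ≈ 13237 × 7.875/100 ≈ 1042.
Year 1993: gap = -2.1 × (5.84 - 4.41) = -3.003%, loss ≈ 13237 × 3.003/100 ≈ 398.
Year 1994: gap = -2.1 × (8.67 - 4.41) = -8.946%, loss ≈ 13237 × 8.946/100 ≈ 1184.
Year 1995: gap = -2.1 × (5.65 - 4.41) = -2.604%, loss ≈ 13237 × 2.604/100 ≈ 345.
Total lost output = 1362 + 1042 + 398 + 1184 + 345 = 4331 billion.

€4,331 billion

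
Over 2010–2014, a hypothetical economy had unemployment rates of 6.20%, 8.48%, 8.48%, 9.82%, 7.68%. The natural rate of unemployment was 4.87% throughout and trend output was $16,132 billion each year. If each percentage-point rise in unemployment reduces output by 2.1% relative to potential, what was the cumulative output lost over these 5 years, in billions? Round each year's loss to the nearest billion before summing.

Year 2010: gap = -2.1 × (6.2 - 4.87) = -2.793%, loss ≈ 16132 × 2.793/100 ≈ 451.
Year 2011: gap = -2.1 × (8.48 - 4.87) = -7.581%, loss ≈ 16132 × 7.581/100 ≈ 1223.
Year 2012: gap = -2.1 × (8.48 - 4.87) = -7.581%, loss ≈ 16132 × 7.581/100 ≈ 1223.
Year 2013: gap = -2.1 × (9.82 - 4.87) = -10.395%, loss ≈ 16132 × 10.395/100 ≈ 1677.
Year 2014: gap = -2.1 × (7.68 - 4.87) = -5.901%, loss ≈ 16132 × 5.901/100 ≈ 952.
Total lost output = 451 + 1223 + 1223 + 1677 + 952 = 5526 billion.

$5,526 billion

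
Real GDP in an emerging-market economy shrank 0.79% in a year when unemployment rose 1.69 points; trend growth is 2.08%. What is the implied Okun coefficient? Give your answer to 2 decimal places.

β ≈ 1.70

Growth form: g_Y = g_Y* - β × Δu, so β = (g_Y* - g_Y)/Δu.
β = (2.08 + 0.79)/1.69 = 2.87/1.69 = 1.70.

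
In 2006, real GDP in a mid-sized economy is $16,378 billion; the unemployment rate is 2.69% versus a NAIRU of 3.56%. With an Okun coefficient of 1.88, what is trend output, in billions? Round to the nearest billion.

Unemployment gap = 2.69 - 3.56 = -0.87 points, so output gap = -1.88 × (-0.87) = 1.6356%.
Since Y = Y* × (1 + gap/100), Y* = 16378/1.016356 ≈ 16114 billion.

$16,114 billion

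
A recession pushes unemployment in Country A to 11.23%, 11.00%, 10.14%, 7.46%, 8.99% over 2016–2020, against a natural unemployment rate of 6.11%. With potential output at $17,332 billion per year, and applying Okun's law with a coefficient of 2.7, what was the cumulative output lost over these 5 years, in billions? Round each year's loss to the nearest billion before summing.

$8,550 billion

Year 2016: gap = -2.7 × (11.23 - 6.11) = -13.824%, loss ≈ 17332 × 13.824/100 ≈ 2396.
Year 2017: gap = -2.7 × (11 - 6.11) = -13.203%, loss ≈ 17332 × 13.203/100 ≈ 2288.
Year 2018: gap = -2.7 × (10.14 - 6.11) = -10.881%, loss ≈ 17332 × 10.881/100 ≈ 1886.
Year 2019: gap = -2.7 × (7.46 - 6.11) = -3.645%, loss ≈ 17332 × 3.645/100 ≈ 632.
Year 2020: gap = -2.7 × (8.99 - 6.11) = -7.776%, loss ≈ 17332 × 7.776/100 ≈ 1348.
Total lost output = 2396 + 2288 + 1886 + 632 + 1348 = 8550 billion.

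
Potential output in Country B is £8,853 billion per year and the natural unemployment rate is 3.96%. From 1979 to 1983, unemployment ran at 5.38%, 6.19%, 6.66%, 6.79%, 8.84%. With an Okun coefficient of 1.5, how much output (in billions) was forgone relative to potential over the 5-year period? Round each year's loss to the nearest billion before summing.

Year 1979: gap = -1.5 × (5.38 - 3.96) = -2.13%, loss ≈ 8853 × 2.13/100 ≈ 189.
Year 1980: gap = -1.5 × (6.19 - 3.96) = -3.345%, loss ≈ 8853 × 3.345/100 ≈ 296.
Year 1981: gap = -1.5 × (6.66 - 3.96) = -4.05%, loss ≈ 8853 × 4.05/100 ≈ 359.
Year 1982: gap = -1.5 × (6.79 - 3.96) = -4.245%, loss ≈ 8853 × 4.245/100 ≈ 376.
Year 1983: gap = -1.5 × (8.84 - 3.96) = -7.32%, loss ≈ 8853 × 7.32/100 ≈ 648.
Total lost output = 189 + 296 + 359 + 376 + 648 = 1868 billion.

£1,868 billion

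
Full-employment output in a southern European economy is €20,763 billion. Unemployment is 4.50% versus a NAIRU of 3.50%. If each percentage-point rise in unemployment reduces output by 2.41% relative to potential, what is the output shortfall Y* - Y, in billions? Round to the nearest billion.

Output gap = -2.41 × (4.5 - 3.5) = -2.41 × 1 = -2.41%.
Actual GDP ≈ 20763 × 0.9759 ≈ 20263 billion, so the shortfall is 20763 - 20263 = 500 billion.

€500 billion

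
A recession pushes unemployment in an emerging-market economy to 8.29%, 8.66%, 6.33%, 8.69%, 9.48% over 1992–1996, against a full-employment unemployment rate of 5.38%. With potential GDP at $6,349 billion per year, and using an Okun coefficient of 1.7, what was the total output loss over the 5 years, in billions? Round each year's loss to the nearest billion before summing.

Year 1992: gap = -1.7 × (8.29 - 5.38) = -4.947%, loss ≈ 6349 × 4.947/100 ≈ 314.
Year 1993: gap = -1.7 × (8.66 - 5.38) = -5.576%, loss ≈ 6349 × 5.576/100 ≈ 354.
Year 1994: gap = -1.7 × (6.33 - 5.38) = -1.615%, loss ≈ 6349 × 1.615/100 ≈ 103.
Year 1995: gap = -1.7 × (8.69 - 5.38) = -5.627%, loss ≈ 6349 × 5.627/100 ≈ 357.
Year 1996: gap = -1.7 × (9.48 - 5.38) = -6.97%, loss ≈ 6349 × 6.97/100 ≈ 443.
Total lost output = 314 + 354 + 103 + 357 + 443 = 1571 billion.

$1,571 billion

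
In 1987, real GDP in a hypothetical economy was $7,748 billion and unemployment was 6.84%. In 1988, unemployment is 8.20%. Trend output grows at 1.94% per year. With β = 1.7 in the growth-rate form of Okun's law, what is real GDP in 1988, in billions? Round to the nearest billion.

$7,719 billion

Δu = 8.2 - 6.84 = 1.36 points.
Okun's law (growth form): g_Y = g_Y* - β × Δu = 1.94 - 1.7 × (1.36) = 1.94 - 2.312 = -0.372%.
Real GDP in the next year = 7748 × (1 - 0.372/100) = 7748 × 0.99628 ≈ 7719 billion.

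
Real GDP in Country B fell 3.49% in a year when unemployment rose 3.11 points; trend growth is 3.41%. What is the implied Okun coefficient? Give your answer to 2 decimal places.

β ≈ 2.22

Growth form: g_Y = g_Y* - β × Δu, so β = (g_Y* - g_Y)/Δu.
β = (3.41 + 3.49)/3.11 = 6.9/3.11 = 2.22.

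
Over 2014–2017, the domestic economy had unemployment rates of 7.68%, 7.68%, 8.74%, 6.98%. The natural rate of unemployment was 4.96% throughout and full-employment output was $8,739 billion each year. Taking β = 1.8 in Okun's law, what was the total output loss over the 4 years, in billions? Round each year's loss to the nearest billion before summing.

Year 2014: gap = -1.8 × (7.68 - 4.96) = -4.896%, loss ≈ 8739 × 4.896/100 ≈ 428.
Year 2015: gap = -1.8 × (7.68 - 4.96) = -4.896%, loss ≈ 8739 × 4.896/100 ≈ 428.
Year 2016: gap = -1.8 × (8.74 - 4.96) = -6.804%, loss ≈ 8739 × 6.804/100 ≈ 595.
Year 2017: gap = -1.8 × (6.98 - 4.96) = -3.636%, loss ≈ 8739 × 3.636/100 ≈ 318.
Total lost output = 428 + 428 + 595 + 318 = 1769 billion.

$1,769 billion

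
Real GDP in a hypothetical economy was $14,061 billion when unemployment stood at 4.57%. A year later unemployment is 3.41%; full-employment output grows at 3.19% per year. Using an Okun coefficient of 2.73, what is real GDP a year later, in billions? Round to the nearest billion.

$14,955 billion

Δu = 3.41 - 4.57 = -1.16 points.
Okun's law (growth form): g_Y = g_Y* - β × Δu = 3.19 - 2.73 × (-1.16) = 3.19 + 3.1668 = 6.3568%.
Real GDP in the next year = 14061 × (1 + 6.3568/100) = 14061 × 1.063568 ≈ 14955 billion.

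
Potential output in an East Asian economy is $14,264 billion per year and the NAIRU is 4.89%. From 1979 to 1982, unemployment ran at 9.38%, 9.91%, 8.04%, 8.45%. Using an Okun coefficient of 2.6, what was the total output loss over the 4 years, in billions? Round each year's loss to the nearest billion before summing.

Year 1979: gap = -2.6 × (9.38 - 4.89) = -11.674%, loss ≈ 14264 × 11.674/100 ≈ 1665.
Year 1980: gap = -2.6 × (9.91 - 4.89) = -13.052%, loss ≈ 14264 × 13.052/100 ≈ 1862.
Year 1981: gap = -2.6 × (8.04 - 4.89) = -8.19%, loss ≈ 14264 × 8.19/100 ≈ 1168.
Year 1982: gap = -2.6 × (8.45 - 4.89) = -9.256%, loss ≈ 14264 × 9.256/100 ≈ 1320.
Total lost output = 1665 + 1862 + 1168 + 1320 = 6015 billion.

$6,015 billion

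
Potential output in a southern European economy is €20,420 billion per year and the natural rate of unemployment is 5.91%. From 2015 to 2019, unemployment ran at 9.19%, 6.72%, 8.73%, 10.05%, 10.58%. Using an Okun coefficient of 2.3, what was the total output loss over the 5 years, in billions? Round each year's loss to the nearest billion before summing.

€7,381 billion

Year 2015: gap = -2.3 × (9.19 - 5.91) = -7.544%, loss ≈ 20420 × 7.544/100 ≈ 1540.
Year 2016: gap = -2.3 × (6.72 - 5.91) = -1.863%, loss ≈ 20420 × 1.863/100 ≈ 380.
Year 2017: gap = -2.3 × (8.73 - 5.91) = -6.486%, loss ≈ 20420 × 6.486/100 ≈ 1324.
Year 2018: gap = -2.3 × (10.05 - 5.91) = -9.522%, loss ≈ 20420 × 9.522/100 ≈ 1944.
Year 2019: gap = -2.3 × (10.58 - 5.91) = -10.741%, loss ≈ 20420 × 10.741/100 ≈ 2193.
Total lost output = 1540 + 380 + 1324 + 1944 + 2193 = 7381 billion.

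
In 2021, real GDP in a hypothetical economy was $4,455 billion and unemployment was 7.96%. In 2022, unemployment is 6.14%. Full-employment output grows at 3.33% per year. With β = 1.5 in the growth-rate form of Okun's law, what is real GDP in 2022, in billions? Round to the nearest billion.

Δu = 6.14 - 7.96 = -1.82 points.
Okun's law (growth form): g_Y = g_Y* - β × Δu = 3.33 - 1.5 × (-1.82) = 3.33 + 2.73 = 6.06%.
Real GDP in the next year = 4455 × (1 + 6.06/100) = 4455 × 1.0606 ≈ 4725 billion.

$4,725 billion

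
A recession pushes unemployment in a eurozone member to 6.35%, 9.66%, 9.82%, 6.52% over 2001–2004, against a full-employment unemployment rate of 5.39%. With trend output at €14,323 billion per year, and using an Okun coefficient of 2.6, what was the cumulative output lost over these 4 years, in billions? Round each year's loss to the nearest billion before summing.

Year 2001: gap = -2.6 × (6.35 - 5.39) = -2.496%, loss ≈ 14323 × 2.496/100 ≈ 358.
Year 2002: gap = -2.6 × (9.66 - 5.39) = -11.102%, loss ≈ 14323 × 11.102/100 ≈ 1590.
Year 2003: gap = -2.6 × (9.82 - 5.39) = -11.518%, loss ≈ 14323 × 11.518/100 ≈ 1650.
Year 2004: gap = -2.6 × (6.52 - 5.39) = -2.938%, loss ≈ 14323 × 2.938/100 ≈ 421.
Total lost output = 358 + 1590 + 1650 + 421 = 4019 billion.

€4,019 billion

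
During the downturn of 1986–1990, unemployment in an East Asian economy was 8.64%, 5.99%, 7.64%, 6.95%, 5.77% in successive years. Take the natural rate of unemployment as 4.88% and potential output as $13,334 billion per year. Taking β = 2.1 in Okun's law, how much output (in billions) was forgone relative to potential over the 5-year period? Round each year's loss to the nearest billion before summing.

Year 1986: gap = -2.1 × (8.64 - 4.88) = -7.896%, loss ≈ 13334 × 7.896/100 ≈ 1053.
Year 1987: gap = -2.1 × (5.99 - 4.88) = -2.331%, loss ≈ 13334 × 2.331/100 ≈ 311.
Year 1988: gap = -2.1 × (7.64 - 4.88) = -5.796%, loss ≈ 13334 × 5.796/100 ≈ 773.
Year 1989: gap = -2.1 × (6.95 - 4.88) = -4.347%, loss ≈ 13334 × 4.347/100 ≈ 580.
Year 1990: gap = -2.1 × (5.77 - 4.88) = -1.869%, loss ≈ 13334 × 1.869/100 ≈ 249.
Total lost output = 1053 + 311 + 773 + 580 + 249 = 2966 billion.

$2,966 billion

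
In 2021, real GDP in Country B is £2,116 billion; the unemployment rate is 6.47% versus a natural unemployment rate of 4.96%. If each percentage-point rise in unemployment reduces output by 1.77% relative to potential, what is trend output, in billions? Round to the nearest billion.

Unemployment gap = 6.47 - 4.96 = 1.51 points, so output gap = -1.77 × 1.51 = -2.6727%.
Since Y = Y* × (1 + gap/100), Y* = 2116/0.973273 ≈ 2174 billion.

£2,174 billion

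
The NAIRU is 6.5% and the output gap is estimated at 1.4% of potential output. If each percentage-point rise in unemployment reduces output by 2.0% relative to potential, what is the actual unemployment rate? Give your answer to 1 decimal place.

From Okun's law, u - u* = -(output gap)/β = -(1.4)/2.0 = -0.7 points.
So u = 6.5 - 0.7 = 5.8%.

5.8%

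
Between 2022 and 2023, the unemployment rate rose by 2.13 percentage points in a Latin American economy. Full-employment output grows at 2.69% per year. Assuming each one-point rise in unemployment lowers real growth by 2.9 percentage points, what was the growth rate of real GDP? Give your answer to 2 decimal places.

Growth-rate Okun's law: g_Y = g_Y* - β × Δu.
g_Y = 2.69 - 2.9 × (2.13) = 2.69 - 6.177 = -3.487%, i.e. -3.49% to 2 d.p.

-3.49%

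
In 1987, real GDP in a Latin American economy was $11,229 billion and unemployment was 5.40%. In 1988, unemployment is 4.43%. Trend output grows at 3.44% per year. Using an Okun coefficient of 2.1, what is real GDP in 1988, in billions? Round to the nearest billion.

Δu = 4.43 - 5.4 = -0.97 points.
Okun's law (growth form): g_Y = g_Y* - β × Δu = 3.44 - 2.1 × (-0.97) = 3.44 + 2.037 = 5.477%.
Real GDP in the next year = 11229 × (1 + 5.477/100) = 11229 × 1.05477 ≈ 11844 billion.

$11,844 billion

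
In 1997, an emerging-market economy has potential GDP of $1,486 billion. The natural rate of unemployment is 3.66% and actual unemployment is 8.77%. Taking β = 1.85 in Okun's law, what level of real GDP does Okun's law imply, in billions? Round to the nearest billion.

Unemployment gap = 8.77 - 3.66 = 5.11 points, so the output gap is -1.85 × 5.11 = -9.4535%.
Actual GDP = 1486 × (1 - 9.4535/100) = 1486 × 0.905465 ≈ 1346 billion.

$1,346 billion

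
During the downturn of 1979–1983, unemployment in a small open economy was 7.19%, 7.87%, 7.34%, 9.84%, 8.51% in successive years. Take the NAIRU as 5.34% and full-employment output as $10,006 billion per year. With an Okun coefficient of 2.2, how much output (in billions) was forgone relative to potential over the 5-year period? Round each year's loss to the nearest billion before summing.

$3,093 billion

Year 1979: gap = -2.2 × (7.19 - 5.34) = -4.07%, loss ≈ 10006 × 4.07/100 ≈ 407.
Year 1980: gap = -2.2 × (7.87 - 5.34) = -5.566%, loss ≈ 10006 × 5.566/100 ≈ 557.
Year 1981: gap = -2.2 × (7.34 - 5.34) = -4.4%, loss ≈ 10006 × 4.4/100 ≈ 440.
Year 1982: gap = -2.2 × (9.84 - 5.34) = -9.9%, loss ≈ 10006 × 9.9/100 ≈ 991.
Year 1983: gap = -2.2 × (8.51 - 5.34) = -6.974%, loss ≈ 10006 × 6.974/100 ≈ 698.
Total lost output = 407 + 557 + 440 + 991 + 698 = 3093 billion.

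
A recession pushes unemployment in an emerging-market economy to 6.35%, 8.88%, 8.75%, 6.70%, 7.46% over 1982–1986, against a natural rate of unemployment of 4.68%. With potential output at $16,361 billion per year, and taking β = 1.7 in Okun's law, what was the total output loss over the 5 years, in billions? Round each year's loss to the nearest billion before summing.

Year 1982: gap = -1.7 × (6.35 - 4.68) = -2.839%, loss ≈ 16361 × 2.839/100 ≈ 464.
Year 1983: gap = -1.7 × (8.88 - 4.68) = -7.14%, loss ≈ 16361 × 7.14/100 ≈ 1168.
Year 1984: gap = -1.7 × (8.75 - 4.68) = -6.919%, loss ≈ 16361 × 6.919/100 ≈ 1132.
Year 1985: gap = -1.7 × (6.7 - 4.68) = -3.434%, loss ≈ 16361 × 3.434/100 ≈ 562.
Year 1986: gap = -1.7 × (7.46 - 4.68) = -4.726%, loss ≈ 16361 × 4.726/100 ≈ 773.
Total lost output = 464 + 1168 + 1132 + 562 + 773 = 4099 billion.

$4,099 billion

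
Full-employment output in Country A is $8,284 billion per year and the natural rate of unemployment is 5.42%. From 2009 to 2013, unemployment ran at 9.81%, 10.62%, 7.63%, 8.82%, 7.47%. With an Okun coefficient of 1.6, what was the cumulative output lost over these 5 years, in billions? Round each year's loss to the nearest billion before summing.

$2,287 billion

Year 2009: gap = -1.6 × (9.81 - 5.42) = -7.024%, loss ≈ 8284 × 7.024/100 ≈ 582.
Year 2010: gap = -1.6 × (10.62 - 5.42) = -8.32%, loss ≈ 8284 × 8.32/100 ≈ 689.
Year 2011: gap = -1.6 × (7.63 - 5.42) = -3.536%, loss ≈ 8284 × 3.536/100 ≈ 293.
Year 2012: gap = -1.6 × (8.82 - 5.42) = -5.44%, loss ≈ 8284 × 5.44/100 ≈ 451.
Year 2013: gap = -1.6 × (7.47 - 5.42) = -3.28%, loss ≈ 8284 × 3.28/100 ≈ 272.
Total lost output = 582 + 689 + 293 + 451 + 272 = 2287 billion.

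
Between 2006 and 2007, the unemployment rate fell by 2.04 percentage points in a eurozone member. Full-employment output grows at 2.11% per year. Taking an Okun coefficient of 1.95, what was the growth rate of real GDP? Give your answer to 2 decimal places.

6.09%

Growth-rate Okun's law: g_Y = g_Y* - β × Δu.
g_Y = 2.11 - 1.95 × (-2.04) = 2.11 + 3.978 = 6.088%, i.e. 6.09% to 2 d.p.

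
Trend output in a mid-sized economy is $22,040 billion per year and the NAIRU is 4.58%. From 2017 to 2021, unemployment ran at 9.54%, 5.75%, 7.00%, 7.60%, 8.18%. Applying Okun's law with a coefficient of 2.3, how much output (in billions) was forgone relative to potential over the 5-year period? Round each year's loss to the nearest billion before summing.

Year 2017: gap = -2.3 × (9.54 - 4.58) = -11.408%, loss ≈ 22040 × 11.408/100 ≈ 2514.
Year 2018: gap = -2.3 × (5.75 - 4.58) = -2.691%, loss ≈ 22040 × 2.691/100 ≈ 593.
Year 2019: gap = -2.3 × (7 - 4.58) = -5.566%, loss ≈ 22040 × 5.566/100 ≈ 1227.
Year 2020: gap = -2.3 × (7.6 - 4.58) = -6.946%, loss ≈ 22040 × 6.946/100 ≈ 1531.
Year 2021: gap = -2.3 × (8.18 - 4.58) = -8.28%, loss ≈ 22040 × 8.28/100 ≈ 1825.
Total lost output = 2514 + 593 + 1227 + 1531 + 1825 = 7690 billion.

$7,690 billion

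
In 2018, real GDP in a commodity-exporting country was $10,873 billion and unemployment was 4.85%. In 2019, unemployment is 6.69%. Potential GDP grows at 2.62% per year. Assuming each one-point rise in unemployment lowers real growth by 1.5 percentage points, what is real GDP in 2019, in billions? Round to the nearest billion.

$10,858 billion

Δu = 6.69 - 4.85 = 1.84 points.
Okun's law (growth form): g_Y = g_Y* - β × Δu = 2.62 - 1.5 × (1.84) = 2.62 - 2.76 = -0.14%.
Real GDP in the next year = 10873 × (1 - 0.14/100) = 10873 × 0.9986 ≈ 10858 billion.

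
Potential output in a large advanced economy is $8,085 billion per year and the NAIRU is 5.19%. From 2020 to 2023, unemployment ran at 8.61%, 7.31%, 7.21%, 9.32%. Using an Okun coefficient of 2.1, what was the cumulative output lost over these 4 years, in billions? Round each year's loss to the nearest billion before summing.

$1,985 billion

Year 2020: gap = -2.1 × (8.61 - 5.19) = -7.182%, loss ≈ 8085 × 7.182/100 ≈ 581.
Year 2021: gap = -2.1 × (7.31 - 5.19) = -4.452%, loss ≈ 8085 × 4.452/100 ≈ 360.
Year 2022: gap = -2.1 × (7.21 - 5.19) = -4.242%, loss ≈ 8085 × 4.242/100 ≈ 343.
Year 2023: gap = -2.1 × (9.32 - 5.19) = -8.673%, loss ≈ 8085 × 8.673/100 ≈ 701.
Total lost output = 581 + 360 + 343 + 701 = 1985 billion.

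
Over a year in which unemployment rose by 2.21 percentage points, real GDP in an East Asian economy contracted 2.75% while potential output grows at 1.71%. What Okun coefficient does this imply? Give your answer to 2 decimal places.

Growth form: g_Y = g_Y* - β × Δu, so β = (g_Y* - g_Y)/Δu.
β = (1.71 + 2.75)/2.21 = 4.46/2.21 = 2.02.

β ≈ 2.02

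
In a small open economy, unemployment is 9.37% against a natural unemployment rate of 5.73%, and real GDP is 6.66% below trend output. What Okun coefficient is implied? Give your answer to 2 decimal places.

Okun's law: output gap = -β × (u - u*).
-6.66 = -β × (9.37 - 5.73) = -β × 3.64, so β = 6.66/3.64 = 1.83.

β ≈ 1.83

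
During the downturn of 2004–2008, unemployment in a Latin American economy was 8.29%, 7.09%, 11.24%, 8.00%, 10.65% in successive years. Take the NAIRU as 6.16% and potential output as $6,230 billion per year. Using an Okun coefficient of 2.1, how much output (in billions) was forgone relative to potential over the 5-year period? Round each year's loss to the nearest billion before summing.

Year 2004: gap = -2.1 × (8.29 - 6.16) = -4.473%, loss ≈ 6230 × 4.473/100 ≈ 279.
Year 2005: gap = -2.1 × (7.09 - 6.16) = -1.953%, loss ≈ 6230 × 1.953/100 ≈ 122.
Year 2006: gap = -2.1 × (11.24 - 6.16) = -10.668%, loss ≈ 6230 × 10.668/100 ≈ 665.
Year 2007: gap = -2.1 × (8 - 6.16) = -3.864%, loss ≈ 6230 × 3.864/100 ≈ 241.
Year 2008: gap = -2.1 × (10.65 - 6.16) = -9.429%, loss ≈ 6230 × 9.429/100 ≈ 587.
Total lost output = 279 + 122 + 665 + 241 + 587 = 1894 billion.

$1,894 billion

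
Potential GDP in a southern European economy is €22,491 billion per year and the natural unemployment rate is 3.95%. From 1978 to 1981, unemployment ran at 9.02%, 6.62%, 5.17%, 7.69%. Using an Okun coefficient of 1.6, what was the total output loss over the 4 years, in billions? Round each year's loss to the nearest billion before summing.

Year 1978: gap = -1.6 × (9.02 - 3.95) = -8.112%, loss ≈ 22491 × 8.112/100 ≈ 1824.
Year 1979: gap = -1.6 × (6.62 - 3.95) = -4.272%, loss ≈ 22491 × 4.272/100 ≈ 961.
Year 1980: gap = -1.6 × (5.17 - 3.95) = -1.952%, loss ≈ 22491 × 1.952/100 ≈ 439.
Year 1981: gap = -1.6 × (7.69 - 3.95) = -5.984%, loss ≈ 22491 × 5.984/100 ≈ 1346.
Total lost output = 1824 + 961 + 439 + 1346 = 4570 billion.

€4,570 billion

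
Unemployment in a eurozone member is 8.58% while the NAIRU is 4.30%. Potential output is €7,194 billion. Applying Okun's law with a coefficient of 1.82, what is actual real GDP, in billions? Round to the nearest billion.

Unemployment gap = 8.58 - 4.3 = 4.28 points, so the output gap is -1.82 × 4.28 = -7.7896%.
Actual GDP = 7194 × (1 - 7.7896/100) = 7194 × 0.922104 ≈ 6634 billion.

€6,634 billion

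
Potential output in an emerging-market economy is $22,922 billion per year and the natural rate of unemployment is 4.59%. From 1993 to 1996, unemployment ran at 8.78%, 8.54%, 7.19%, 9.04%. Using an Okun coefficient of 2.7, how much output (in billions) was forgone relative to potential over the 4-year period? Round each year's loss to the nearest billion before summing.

Year 1993: gap = -2.7 × (8.78 - 4.59) = -11.313%, loss ≈ 22922 × 11.313/100 ≈ 2593.
Year 1994: gap = -2.7 × (8.54 - 4.59) = -10.665%, loss ≈ 22922 × 10.665/100 ≈ 2445.
Year 1995: gap = -2.7 × (7.19 - 4.59) = -7.02%, loss ≈ 22922 × 7.02/100 ≈ 1609.
Year 1996: gap = -2.7 × (9.04 - 4.59) = -12.015%, loss ≈ 22922 × 12.015/100 ≈ 2754.
Total lost output = 2593 + 2445 + 1609 + 2754 = 9401 billion.

$9,401 billion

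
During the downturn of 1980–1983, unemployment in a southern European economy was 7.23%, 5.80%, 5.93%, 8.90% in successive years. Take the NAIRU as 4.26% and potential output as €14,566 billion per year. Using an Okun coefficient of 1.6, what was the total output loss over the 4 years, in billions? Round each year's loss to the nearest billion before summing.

Year 1980: gap = -1.6 × (7.23 - 4.26) = -4.752%, loss ≈ 14566 × 4.752/100 ≈ 692.
Year 1981: gap = -1.6 × (5.8 - 4.26) = -2.464%, loss ≈ 14566 × 2.464/100 ≈ 359.
Year 1982: gap = -1.6 × (5.93 - 4.26) = -2.672%, loss ≈ 14566 × 2.672/100 ≈ 389.
Year 1983: gap = -1.6 × (8.9 - 4.26) = -7.424%, loss ≈ 14566 × 7.424/100 ≈ 1081.
Total lost output = 692 + 359 + 389 + 1081 = 2521 billion.

€2,521 billion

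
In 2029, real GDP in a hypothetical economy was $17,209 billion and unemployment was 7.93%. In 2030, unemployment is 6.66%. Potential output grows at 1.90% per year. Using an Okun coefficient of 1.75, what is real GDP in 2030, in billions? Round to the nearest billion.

Δu = 6.66 - 7.93 = -1.27 points.
Okun's law (growth form): g_Y = g_Y* - β × Δu = 1.90 - 1.75 × (-1.27) = 1.9 + 2.2225 = 4.1225%.
Real GDP in the next year = 17209 × (1 + 4.1225/100) = 17209 × 1.041225 ≈ 17918 billion.

$17,918 billion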